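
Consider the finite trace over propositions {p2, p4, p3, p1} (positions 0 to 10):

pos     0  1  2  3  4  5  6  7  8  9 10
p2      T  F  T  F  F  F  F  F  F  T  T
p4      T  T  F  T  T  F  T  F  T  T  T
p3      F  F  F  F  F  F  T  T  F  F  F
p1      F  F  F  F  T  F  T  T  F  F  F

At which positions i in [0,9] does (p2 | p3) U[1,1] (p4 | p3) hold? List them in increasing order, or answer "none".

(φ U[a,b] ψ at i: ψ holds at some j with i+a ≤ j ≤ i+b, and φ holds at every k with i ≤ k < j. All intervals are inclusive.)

Evaluate at each i in [0,9]:
  i=0: ✓ (rhs at j=1; lhs holds on [0,0])
  i=1: ✗ (no rhs in [2,2])
  i=2: ✓ (rhs at j=3; lhs holds on [2,2])
  i=3: ✗ (lhs fails at k=3 before rhs at j=4)
  i=4: ✗ (no rhs in [5,5])
  i=5: ✗ (lhs fails at k=5 before rhs at j=6)
  i=6: ✓ (rhs at j=7; lhs holds on [6,6])
  i=7: ✓ (rhs at j=8; lhs holds on [7,7])
  i=8: ✗ (lhs fails at k=8 before rhs at j=9)
  i=9: ✓ (rhs at j=10; lhs holds on [9,9])

0, 2, 6, 7, 9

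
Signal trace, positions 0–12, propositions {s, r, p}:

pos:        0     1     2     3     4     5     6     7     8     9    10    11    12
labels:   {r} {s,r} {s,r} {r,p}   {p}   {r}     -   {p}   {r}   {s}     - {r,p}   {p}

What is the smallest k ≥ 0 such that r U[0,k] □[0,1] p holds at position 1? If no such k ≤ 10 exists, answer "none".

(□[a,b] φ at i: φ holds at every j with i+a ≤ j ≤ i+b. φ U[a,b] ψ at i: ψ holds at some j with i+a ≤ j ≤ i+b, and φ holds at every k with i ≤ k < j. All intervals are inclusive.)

Need earliest j ≥ 1 with □[0,1] p, and r at every k in [1,j-1].
  j=1: rhs fails.
  j=2: rhs fails.
  j=3: rhs holds; lhs holds on [1,2]. k = 2.

2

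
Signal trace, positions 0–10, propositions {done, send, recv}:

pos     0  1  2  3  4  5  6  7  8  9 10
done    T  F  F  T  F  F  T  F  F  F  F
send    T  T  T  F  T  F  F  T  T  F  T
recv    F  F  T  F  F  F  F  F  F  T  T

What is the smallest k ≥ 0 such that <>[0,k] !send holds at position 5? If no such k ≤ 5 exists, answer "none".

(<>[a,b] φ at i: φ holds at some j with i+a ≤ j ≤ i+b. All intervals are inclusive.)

0

Scan j = 5,6,… for !send:
  j=5: holds
First hit at j=5, so smallest k = 5-5 = 0.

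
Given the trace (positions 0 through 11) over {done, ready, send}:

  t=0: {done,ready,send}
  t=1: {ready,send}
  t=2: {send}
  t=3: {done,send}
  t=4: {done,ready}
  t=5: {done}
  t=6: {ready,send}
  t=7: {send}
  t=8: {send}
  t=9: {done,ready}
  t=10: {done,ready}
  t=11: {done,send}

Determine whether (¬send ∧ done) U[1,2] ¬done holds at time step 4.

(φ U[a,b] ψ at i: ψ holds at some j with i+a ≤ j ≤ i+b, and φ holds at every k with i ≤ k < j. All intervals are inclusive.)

True

Need some j in [5,6] with ¬done, and (¬send ∧ done) at every k in [4,j-1].
  j=5: ¬done false.
  j=6: ¬done holds; (¬send ∧ done) holds at every k in [4,5] → satisfied.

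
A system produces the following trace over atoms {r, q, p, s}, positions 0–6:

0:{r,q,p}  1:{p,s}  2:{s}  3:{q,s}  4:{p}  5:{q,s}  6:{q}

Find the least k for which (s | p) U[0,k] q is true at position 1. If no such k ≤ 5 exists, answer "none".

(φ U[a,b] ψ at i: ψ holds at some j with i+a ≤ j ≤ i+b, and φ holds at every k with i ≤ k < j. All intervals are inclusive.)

Need earliest j ≥ 1 with q, and (s | p) at every k in [1,j-1].
  j=1: rhs fails.
  j=2: rhs fails.
  j=3: rhs holds; lhs holds on [1,2]. k = 2.

2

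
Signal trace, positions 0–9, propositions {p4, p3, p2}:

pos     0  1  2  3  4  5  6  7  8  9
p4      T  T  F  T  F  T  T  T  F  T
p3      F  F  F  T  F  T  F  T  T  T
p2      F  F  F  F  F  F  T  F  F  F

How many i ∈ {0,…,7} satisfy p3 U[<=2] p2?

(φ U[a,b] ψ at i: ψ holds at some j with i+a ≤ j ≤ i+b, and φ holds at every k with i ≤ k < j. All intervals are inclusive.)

Evaluate at each i in [0,7]:
  i=0: ✗ (no rhs in [0,2])
  i=1: ✗ (no rhs in [1,3])
  i=2: ✗ (no rhs in [2,4])
  i=3: ✗ (no rhs in [3,5])
  i=4: ✗ (lhs fails at k=4 before rhs at j=6)
  i=5: ✓ (rhs at j=6; lhs holds on [5,5])
  i=6: ✓ (rhs at j=6)
  i=7: ✗ (no rhs in [7,9])
Positions where it holds: {5, 6} → 2.

2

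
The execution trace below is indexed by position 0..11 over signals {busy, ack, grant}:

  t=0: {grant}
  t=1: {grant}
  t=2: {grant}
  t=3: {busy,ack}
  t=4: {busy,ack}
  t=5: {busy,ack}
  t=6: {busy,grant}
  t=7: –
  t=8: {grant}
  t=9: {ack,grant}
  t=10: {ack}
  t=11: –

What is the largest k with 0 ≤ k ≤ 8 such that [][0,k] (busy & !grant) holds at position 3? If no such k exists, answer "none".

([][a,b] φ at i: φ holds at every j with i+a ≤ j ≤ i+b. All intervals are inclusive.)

2

(busy & !grant) must hold from j=3 onward; find where it first fails.
  j=3: holds
  j=4: holds
  j=5: holds
  j=6: fails
Holds on [3,5], so largest k = 2.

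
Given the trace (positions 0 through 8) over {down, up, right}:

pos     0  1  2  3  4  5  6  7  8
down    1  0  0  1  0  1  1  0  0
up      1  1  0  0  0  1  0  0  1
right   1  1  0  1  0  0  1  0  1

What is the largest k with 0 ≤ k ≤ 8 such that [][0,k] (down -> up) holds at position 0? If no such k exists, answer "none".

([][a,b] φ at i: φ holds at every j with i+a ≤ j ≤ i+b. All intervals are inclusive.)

2

(down -> up) must hold from j=0 onward; find where it first fails.
  j=0: holds
  j=1: holds
  j=2: holds
  j=3: fails
Holds on [0,2], so largest k = 2.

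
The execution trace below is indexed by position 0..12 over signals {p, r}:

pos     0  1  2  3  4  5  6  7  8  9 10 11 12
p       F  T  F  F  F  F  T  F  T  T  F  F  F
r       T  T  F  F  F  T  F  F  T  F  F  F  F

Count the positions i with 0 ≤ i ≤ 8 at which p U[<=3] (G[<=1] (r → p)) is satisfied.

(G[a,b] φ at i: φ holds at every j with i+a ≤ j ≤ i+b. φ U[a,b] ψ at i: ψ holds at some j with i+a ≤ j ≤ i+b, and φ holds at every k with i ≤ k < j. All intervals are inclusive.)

Evaluate at each i in [0,8]:
  i=0: ✗ (lhs fails at k=0 before rhs at j=1)
  i=1: ✓ (rhs at j=1)
  i=2: ✓ (rhs at j=2)
  i=3: ✓ (rhs at j=3)
  i=4: ✗ (lhs fails at k=4 before rhs at j=6)
  i=5: ✗ (lhs fails at k=5 before rhs at j=6)
  i=6: ✓ (rhs at j=6)
  i=7: ✓ (rhs at j=7)
  i=8: ✓ (rhs at j=8)
Positions where it holds: {1, 2, 3, 6, 7, 8} → 6.

6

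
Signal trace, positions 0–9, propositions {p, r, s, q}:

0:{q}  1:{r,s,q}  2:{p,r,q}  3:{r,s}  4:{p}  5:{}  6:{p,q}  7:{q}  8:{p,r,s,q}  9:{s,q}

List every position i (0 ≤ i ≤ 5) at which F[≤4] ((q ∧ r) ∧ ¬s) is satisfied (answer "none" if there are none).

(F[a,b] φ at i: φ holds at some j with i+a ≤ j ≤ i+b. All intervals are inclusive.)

0, 1, 2

Evaluate at each i in [0,5]:
  i=0: ✓ (witness j=2)
  i=1: ✓ (witness j=2)
  i=2: ✓ (witness j=2)
  i=3: ✗ (none in [3,7])
  i=4: ✗ (none in [4,8])
  i=5: ✗ (none in [5,9])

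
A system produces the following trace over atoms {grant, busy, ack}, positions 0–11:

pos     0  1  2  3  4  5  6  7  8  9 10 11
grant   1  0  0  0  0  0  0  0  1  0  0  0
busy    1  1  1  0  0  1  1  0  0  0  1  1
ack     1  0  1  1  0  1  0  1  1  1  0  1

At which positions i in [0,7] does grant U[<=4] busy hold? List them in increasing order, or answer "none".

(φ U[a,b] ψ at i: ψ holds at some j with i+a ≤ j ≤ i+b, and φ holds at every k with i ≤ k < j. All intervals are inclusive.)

0, 1, 2, 5, 6

Evaluate at each i in [0,7]:
  i=0: ✓ (rhs at j=0)
  i=1: ✓ (rhs at j=1)
  i=2: ✓ (rhs at j=2)
  i=3: ✗ (lhs fails at k=3 before rhs at j=5)
  i=4: ✗ (lhs fails at k=4 before rhs at j=5)
  i=5: ✓ (rhs at j=5)
  i=6: ✓ (rhs at j=6)
  i=7: ✗ (lhs fails at k=7 before rhs at j=10)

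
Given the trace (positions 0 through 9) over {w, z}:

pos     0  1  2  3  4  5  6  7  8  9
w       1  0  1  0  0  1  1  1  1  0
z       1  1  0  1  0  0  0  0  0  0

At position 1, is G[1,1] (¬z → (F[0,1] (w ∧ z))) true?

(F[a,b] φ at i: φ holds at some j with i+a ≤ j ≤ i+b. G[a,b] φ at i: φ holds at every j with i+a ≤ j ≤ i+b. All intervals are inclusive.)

Does not hold

Check (¬z → (F[0,1] (w ∧ z))) at every j in [2,2]:
  j=2: antecedent true; consequent fails (none in [2,3]) → ✗
Fails at j=2 → formula fails.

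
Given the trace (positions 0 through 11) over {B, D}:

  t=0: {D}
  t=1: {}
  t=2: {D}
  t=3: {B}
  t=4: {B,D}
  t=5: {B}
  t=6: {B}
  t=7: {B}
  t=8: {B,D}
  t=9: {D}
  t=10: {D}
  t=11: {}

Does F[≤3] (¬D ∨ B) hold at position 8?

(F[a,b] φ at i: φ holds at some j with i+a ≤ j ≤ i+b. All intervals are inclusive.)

Holds

Check (¬D ∨ B) at each j in [8,11]:
  j=8: true
  j=9: false
  j=10: false
  j=11: true
Found at j=8 → formula holds.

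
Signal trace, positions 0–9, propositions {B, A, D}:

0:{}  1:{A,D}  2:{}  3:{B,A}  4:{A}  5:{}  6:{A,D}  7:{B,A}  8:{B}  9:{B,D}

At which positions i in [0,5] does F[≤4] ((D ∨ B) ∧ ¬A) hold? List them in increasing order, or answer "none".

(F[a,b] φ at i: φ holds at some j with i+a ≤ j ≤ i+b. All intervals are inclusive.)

4, 5

Evaluate at each i in [0,5]:
  i=0: ✗ (none in [0,4])
  i=1: ✗ (none in [1,5])
  i=2: ✗ (none in [2,6])
  i=3: ✗ (none in [3,7])
  i=4: ✓ (witness j=8)
  i=5: ✓ (witness j=8)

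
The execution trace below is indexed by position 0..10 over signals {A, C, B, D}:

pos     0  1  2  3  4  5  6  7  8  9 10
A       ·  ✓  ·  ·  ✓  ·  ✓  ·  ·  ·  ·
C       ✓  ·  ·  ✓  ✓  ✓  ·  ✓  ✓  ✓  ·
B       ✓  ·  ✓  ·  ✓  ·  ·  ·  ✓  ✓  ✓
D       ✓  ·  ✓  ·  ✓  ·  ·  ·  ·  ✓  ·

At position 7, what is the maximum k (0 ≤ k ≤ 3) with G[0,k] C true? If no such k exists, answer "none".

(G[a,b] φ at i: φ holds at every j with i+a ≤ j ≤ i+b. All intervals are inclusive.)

2

C must hold from j=7 onward; find where it first fails.
  j=7: holds
  j=8: holds
  j=9: holds
  j=10: fails
Holds on [7,9], so largest k = 2.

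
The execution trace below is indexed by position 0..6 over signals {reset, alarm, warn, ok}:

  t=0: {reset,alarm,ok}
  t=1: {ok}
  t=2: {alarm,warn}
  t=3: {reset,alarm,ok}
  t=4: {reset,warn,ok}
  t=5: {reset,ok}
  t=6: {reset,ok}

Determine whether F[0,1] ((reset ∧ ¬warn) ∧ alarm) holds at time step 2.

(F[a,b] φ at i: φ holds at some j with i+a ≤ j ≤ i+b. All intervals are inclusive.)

Check ((reset ∧ ¬warn) ∧ alarm) at each j in [2,3]:
  j=2: false
  j=3: true
Found at j=3 → formula holds.

Holds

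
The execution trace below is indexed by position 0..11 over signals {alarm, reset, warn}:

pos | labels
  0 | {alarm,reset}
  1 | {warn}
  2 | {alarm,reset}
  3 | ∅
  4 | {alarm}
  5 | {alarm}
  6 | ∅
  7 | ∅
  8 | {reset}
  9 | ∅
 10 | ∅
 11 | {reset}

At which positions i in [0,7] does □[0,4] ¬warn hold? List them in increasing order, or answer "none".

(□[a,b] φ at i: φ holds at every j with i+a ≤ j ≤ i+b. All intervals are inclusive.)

Evaluate at each i in [0,7]:
  i=0: ✗ (fails at j=1)
  i=1: ✗ (fails at j=1)
  i=2: ✓ (all of [2,6])
  i=3: ✓ (all of [3,7])
  i=4: ✓ (all of [4,8])
  i=5: ✓ (all of [5,9])
  i=6: ✓ (all of [6,10])
  i=7: ✓ (all of [7,11])

2, 3, 4, 5, 6, 7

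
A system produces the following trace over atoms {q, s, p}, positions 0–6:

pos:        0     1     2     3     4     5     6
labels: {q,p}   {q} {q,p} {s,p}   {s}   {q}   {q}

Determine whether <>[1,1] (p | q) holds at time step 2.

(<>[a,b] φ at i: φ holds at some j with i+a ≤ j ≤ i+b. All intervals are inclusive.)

Holds

Check (p | q) at each j in [3,3]:
  j=3: true
Found at j=3 → formula holds.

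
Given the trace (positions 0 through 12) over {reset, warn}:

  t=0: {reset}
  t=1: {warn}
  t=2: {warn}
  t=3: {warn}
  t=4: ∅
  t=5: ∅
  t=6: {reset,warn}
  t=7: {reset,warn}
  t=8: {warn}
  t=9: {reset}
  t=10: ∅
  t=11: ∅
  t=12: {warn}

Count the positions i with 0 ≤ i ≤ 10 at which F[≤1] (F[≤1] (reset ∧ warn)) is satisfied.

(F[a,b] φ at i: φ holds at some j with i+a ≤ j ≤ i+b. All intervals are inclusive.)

Evaluate at each i in [0,10]:
  i=0: ✗ (none in [0,1])
  i=1: ✗ (none in [1,2])
  i=2: ✗ (none in [2,3])
  i=3: ✗ (none in [3,4])
  i=4: ✓ (witness j=5)
  i=5: ✓ (witness j=5)
  i=6: ✓ (witness j=6)
  i=7: ✓ (witness j=7)
  i=8: ✗ (none in [8,9])
  i=9: ✗ (none in [9,10])
  i=10: ✗ (none in [10,11])
Positions where it holds: {4, 5, 6, 7} → 4.

4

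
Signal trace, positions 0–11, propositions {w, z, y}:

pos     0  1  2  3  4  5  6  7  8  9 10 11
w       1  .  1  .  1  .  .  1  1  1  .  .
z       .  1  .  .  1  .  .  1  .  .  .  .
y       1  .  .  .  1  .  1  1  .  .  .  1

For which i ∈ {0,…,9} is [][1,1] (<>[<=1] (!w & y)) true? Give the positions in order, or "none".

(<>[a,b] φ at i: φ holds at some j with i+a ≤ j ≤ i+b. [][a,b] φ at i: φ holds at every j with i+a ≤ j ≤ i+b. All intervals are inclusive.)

Evaluate at each i in [0,9]:
  i=0: ✗ (fails at j=1)
  i=1: ✗ (fails at j=2)
  i=2: ✗ (fails at j=3)
  i=3: ✗ (fails at j=4)
  i=4: ✓ (all of [5,5])
  i=5: ✓ (all of [6,6])
  i=6: ✗ (fails at j=7)
  i=7: ✗ (fails at j=8)
  i=8: ✗ (fails at j=9)
  i=9: ✓ (all of [10,10])

4, 5, 9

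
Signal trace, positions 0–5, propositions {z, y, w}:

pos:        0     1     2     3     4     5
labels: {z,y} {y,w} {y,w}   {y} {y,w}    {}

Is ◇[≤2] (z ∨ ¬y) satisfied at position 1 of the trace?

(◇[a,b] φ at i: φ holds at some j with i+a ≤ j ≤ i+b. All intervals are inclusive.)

Check (z ∨ ¬y) at each j in [1,3]:
  j=1: false
  j=2: false
  j=3: false
No position in the window satisfies it → formula fails.

Does not hold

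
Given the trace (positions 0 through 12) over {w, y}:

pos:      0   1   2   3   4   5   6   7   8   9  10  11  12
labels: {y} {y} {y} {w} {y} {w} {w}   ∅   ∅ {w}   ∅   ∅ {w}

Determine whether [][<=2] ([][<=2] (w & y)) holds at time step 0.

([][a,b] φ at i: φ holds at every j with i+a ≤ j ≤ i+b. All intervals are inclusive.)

Check [][<=2] (w & y) at every j in [0,2]:
  j=0: fails at 0
  j=1: fails at 1
  j=2: fails at 2
Fails at j=0 → formula fails.

Does not hold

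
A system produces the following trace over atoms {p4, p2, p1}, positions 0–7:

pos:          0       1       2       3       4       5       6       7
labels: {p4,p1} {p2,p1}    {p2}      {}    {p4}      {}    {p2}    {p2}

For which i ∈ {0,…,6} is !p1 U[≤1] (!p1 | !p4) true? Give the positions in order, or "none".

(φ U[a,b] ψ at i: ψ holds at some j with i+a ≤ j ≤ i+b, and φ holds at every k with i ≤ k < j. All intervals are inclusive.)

Evaluate at each i in [0,6]:
  i=0: ✗ (lhs fails at k=0 before rhs at j=1)
  i=1: ✓ (rhs at j=1)
  i=2: ✓ (rhs at j=2)
  i=3: ✓ (rhs at j=3)
  i=4: ✓ (rhs at j=4)
  i=5: ✓ (rhs at j=5)
  i=6: ✓ (rhs at j=6)

1, 2, 3, 4, 5, 6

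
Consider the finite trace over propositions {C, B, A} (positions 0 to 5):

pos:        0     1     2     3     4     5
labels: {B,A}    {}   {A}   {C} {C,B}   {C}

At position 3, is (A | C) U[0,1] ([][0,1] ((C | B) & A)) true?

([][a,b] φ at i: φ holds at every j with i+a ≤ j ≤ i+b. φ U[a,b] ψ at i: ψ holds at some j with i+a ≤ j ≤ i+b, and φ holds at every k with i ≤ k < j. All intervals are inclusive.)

Need some j in [3,4] with [][0,1] ((C | B) & A), and (A | C) at every k in [3,j-1].
  j=3: [][0,1] ((C | B) & A) — fails at 3.
  j=4: [][0,1] ((C | B) & A) — fails at 4.
No j in the window works → until fails.

Does not hold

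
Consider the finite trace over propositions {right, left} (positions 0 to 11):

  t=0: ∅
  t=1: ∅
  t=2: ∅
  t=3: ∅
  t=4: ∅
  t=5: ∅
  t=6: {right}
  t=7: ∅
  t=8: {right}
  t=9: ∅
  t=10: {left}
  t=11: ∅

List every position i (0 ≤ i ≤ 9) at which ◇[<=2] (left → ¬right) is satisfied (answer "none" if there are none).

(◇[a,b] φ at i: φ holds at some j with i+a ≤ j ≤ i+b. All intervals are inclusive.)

0, 1, 2, 3, 4, 5, 6, 7, 8, 9

Evaluate at each i in [0,9]:
  i=0: ✓ (witness j=0)
  i=1: ✓ (witness j=1)
  i=2: ✓ (witness j=2)
  i=3: ✓ (witness j=3)
  i=4: ✓ (witness j=4)
  i=5: ✓ (witness j=5)
  i=6: ✓ (witness j=6)
  i=7: ✓ (witness j=7)
  i=8: ✓ (witness j=8)
  i=9: ✓ (witness j=9)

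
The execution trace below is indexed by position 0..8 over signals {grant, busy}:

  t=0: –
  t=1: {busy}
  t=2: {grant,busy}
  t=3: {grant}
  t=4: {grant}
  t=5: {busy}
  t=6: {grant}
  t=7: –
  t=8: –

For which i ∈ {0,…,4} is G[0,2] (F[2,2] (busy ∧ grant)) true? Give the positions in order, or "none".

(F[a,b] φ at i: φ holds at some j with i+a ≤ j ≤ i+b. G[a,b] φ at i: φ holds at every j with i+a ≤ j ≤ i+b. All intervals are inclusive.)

Evaluate at each i in [0,4]:
  i=0: ✗ (fails at j=1)
  i=1: ✗ (fails at j=1)
  i=2: ✗ (fails at j=2)
  i=3: ✗ (fails at j=3)
  i=4: ✗ (fails at j=4)

none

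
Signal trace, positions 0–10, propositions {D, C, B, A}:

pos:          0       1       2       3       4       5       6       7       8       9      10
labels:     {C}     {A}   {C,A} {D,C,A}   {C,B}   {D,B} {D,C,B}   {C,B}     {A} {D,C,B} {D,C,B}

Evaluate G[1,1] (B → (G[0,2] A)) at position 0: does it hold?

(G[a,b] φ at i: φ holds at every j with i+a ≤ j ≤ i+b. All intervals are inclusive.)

True

Check (B → (G[0,2] A)) at every j in [1,1]:
  j=1: antecedent false → ✓
All positions satisfy it → formula holds.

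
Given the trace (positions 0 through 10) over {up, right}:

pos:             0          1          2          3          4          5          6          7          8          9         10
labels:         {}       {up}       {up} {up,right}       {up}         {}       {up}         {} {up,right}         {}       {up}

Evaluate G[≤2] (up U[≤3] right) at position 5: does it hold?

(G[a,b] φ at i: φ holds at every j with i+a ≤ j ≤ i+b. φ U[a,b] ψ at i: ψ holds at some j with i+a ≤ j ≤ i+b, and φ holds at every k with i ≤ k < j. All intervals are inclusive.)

Check (up U[≤3] right) at every j in [5,7]:
  j=5: fails
  j=6: fails
  j=7: fails
Fails at j=5 → formula fails.

No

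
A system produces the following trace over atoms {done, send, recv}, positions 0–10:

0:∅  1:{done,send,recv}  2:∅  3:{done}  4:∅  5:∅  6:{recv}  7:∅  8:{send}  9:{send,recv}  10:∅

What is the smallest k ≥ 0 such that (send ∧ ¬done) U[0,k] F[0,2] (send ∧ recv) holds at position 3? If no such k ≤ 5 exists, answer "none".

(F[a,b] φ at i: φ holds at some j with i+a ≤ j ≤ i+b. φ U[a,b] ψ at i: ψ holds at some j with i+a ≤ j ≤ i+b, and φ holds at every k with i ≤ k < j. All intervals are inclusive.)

none

Need earliest j ≥ 3 with F[0,2] (send ∧ recv), and (send ∧ ¬done) at every k in [3,j-1].
  j=3: rhs fails.
  j=4: rhs fails.
  j=5: rhs fails.
  j=6: rhs fails.
  j=7: rhs holds but lhs fails at k=3.
  j=8: rhs holds but lhs fails at k=3.
No witness within the range → none.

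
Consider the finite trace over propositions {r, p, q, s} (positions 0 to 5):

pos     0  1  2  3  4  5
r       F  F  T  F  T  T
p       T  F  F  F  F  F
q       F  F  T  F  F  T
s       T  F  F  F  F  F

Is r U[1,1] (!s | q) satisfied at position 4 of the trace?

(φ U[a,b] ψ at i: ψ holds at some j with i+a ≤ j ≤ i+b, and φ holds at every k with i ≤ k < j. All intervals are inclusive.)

Need some j in [5,5] with (!s | q), and r at every k in [4,j-1].
  j=5: (!s | q) holds; r holds at every k in [4,4] → satisfied.

Yes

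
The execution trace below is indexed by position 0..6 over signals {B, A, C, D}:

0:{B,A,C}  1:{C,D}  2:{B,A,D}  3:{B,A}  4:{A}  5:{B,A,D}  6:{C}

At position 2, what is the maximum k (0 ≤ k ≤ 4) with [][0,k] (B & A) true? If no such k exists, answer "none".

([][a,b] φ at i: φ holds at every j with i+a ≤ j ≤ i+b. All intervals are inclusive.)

(B & A) must hold from j=2 onward; find where it first fails.
  j=2: holds
  j=3: holds
  j=4: fails
Holds on [2,3], so largest k = 1.

1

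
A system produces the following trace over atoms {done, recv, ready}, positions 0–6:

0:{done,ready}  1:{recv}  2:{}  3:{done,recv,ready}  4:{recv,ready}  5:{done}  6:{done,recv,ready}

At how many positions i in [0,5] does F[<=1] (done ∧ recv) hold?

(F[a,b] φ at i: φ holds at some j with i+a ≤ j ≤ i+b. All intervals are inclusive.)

3

Evaluate at each i in [0,5]:
  i=0: ✗ (none in [0,1])
  i=1: ✗ (none in [1,2])
  i=2: ✓ (witness j=3)
  i=3: ✓ (witness j=3)
  i=4: ✗ (none in [4,5])
  i=5: ✓ (witness j=6)
Positions where it holds: {2, 3, 5} → 3.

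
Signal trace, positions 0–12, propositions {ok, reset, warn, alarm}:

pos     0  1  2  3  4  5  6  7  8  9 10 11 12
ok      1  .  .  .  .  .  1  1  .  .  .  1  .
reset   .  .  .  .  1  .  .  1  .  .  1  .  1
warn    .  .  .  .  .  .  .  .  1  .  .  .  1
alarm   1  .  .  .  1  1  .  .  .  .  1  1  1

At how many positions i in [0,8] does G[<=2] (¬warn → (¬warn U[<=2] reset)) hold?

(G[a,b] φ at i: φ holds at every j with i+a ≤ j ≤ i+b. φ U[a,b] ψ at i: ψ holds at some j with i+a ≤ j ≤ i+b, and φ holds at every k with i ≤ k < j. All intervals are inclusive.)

7

Evaluate at each i in [0,8]:
  i=0: ✗ (fails at j=0)
  i=1: ✗ (fails at j=1)
  i=2: ✓ (all of [2,4])
  i=3: ✓ (all of [3,5])
  i=4: ✓ (all of [4,6])
  i=5: ✓ (all of [5,7])
  i=6: ✓ (all of [6,8])
  i=7: ✓ (all of [7,9])
  i=8: ✓ (all of [8,10])
Positions where it holds: {2, 3, 4, 5, 6, 7, 8} → 7.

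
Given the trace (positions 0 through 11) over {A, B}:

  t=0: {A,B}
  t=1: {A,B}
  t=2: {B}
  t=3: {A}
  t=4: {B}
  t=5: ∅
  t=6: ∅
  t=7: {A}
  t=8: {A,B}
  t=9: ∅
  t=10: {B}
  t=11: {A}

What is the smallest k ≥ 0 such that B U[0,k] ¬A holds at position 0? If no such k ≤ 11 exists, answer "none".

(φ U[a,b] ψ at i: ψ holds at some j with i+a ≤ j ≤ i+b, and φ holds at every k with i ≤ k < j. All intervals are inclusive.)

2

Need earliest j ≥ 0 with ¬A, and B at every k in [0,j-1].
  j=0: rhs fails.
  j=1: rhs fails.
  j=2: rhs holds; lhs holds on [0,1]. k = 2.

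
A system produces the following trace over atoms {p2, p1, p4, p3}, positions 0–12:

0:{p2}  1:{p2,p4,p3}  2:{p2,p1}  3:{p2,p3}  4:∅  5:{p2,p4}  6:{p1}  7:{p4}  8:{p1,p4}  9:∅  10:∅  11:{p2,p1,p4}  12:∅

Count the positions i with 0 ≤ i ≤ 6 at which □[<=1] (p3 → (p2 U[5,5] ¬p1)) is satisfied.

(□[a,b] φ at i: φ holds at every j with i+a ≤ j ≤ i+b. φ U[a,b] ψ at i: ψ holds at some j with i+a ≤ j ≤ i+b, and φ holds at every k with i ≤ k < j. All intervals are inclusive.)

3

Evaluate at each i in [0,6]:
  i=0: ✗ (fails at j=1)
  i=1: ✗ (fails at j=1)
  i=2: ✗ (fails at j=3)
  i=3: ✗ (fails at j=3)
  i=4: ✓ (all of [4,5])
  i=5: ✓ (all of [5,6])
  i=6: ✓ (all of [6,7])
Positions where it holds: {4, 5, 6} → 3.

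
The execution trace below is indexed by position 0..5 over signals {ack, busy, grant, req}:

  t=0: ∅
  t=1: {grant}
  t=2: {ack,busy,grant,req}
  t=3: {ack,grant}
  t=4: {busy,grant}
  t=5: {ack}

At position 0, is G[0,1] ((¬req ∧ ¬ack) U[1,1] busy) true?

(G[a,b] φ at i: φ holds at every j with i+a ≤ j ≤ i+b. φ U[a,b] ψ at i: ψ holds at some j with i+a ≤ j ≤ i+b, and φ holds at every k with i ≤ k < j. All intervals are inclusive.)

No

Check ((¬req ∧ ¬ack) U[1,1] busy) at every j in [0,1]:
  j=0: fails
  j=1: holds
Fails at j=0 → formula fails.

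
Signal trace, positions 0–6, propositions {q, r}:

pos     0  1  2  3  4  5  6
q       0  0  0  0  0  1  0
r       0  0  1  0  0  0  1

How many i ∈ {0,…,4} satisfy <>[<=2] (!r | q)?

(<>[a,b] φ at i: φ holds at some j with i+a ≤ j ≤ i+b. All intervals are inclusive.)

Evaluate at each i in [0,4]:
  i=0: ✓ (witness j=0)
  i=1: ✓ (witness j=1)
  i=2: ✓ (witness j=3)
  i=3: ✓ (witness j=3)
  i=4: ✓ (witness j=4)
Positions where it holds: {0, 1, 2, 3, 4} → 5.

5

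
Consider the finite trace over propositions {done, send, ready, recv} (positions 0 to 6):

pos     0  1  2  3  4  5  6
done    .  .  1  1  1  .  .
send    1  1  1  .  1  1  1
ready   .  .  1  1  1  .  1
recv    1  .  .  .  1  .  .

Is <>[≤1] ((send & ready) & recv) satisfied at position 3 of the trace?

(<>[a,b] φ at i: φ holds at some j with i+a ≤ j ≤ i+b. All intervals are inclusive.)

Yes

Check ((send & ready) & recv) at each j in [3,4]:
  j=3: false
  j=4: true
Found at j=4 → formula holds.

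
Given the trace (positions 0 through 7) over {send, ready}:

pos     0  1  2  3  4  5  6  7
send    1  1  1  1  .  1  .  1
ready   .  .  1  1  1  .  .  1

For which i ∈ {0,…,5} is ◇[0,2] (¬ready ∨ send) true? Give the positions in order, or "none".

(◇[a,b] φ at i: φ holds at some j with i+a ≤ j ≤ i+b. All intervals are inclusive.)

0, 1, 2, 3, 4, 5

Evaluate at each i in [0,5]:
  i=0: ✓ (witness j=0)
  i=1: ✓ (witness j=1)
  i=2: ✓ (witness j=2)
  i=3: ✓ (witness j=3)
  i=4: ✓ (witness j=5)
  i=5: ✓ (witness j=5)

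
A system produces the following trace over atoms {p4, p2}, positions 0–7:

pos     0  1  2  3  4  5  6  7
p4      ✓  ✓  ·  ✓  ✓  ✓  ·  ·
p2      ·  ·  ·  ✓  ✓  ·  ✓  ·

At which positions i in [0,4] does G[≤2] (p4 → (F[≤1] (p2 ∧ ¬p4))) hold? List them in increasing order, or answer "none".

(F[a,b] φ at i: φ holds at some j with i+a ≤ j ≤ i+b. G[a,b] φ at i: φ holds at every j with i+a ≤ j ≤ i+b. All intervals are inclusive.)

Evaluate at each i in [0,4]:
  i=0: ✗ (fails at j=0)
  i=1: ✗ (fails at j=1)
  i=2: ✗ (fails at j=3)
  i=3: ✗ (fails at j=3)
  i=4: ✗ (fails at j=4)

none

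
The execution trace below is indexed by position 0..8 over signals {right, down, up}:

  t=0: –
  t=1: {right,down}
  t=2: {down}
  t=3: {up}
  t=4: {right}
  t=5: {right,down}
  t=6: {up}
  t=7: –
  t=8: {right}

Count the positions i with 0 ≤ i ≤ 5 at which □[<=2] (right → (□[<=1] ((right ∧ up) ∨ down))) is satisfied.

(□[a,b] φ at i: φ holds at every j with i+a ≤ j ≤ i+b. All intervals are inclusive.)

2

Evaluate at each i in [0,5]:
  i=0: ✓ (all of [0,2])
  i=1: ✓ (all of [1,3])
  i=2: ✗ (fails at j=4)
  i=3: ✗ (fails at j=4)
  i=4: ✗ (fails at j=4)
  i=5: ✗ (fails at j=5)
Positions where it holds: {0, 1} → 2.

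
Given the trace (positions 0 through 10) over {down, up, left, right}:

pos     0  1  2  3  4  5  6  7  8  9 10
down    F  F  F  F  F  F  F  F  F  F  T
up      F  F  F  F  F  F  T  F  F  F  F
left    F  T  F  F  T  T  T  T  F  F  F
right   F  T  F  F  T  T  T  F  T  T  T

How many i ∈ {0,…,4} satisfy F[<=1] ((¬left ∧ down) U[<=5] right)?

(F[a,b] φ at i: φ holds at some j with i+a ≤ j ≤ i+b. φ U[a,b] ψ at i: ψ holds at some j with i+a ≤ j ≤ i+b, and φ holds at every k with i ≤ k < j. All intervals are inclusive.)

Evaluate at each i in [0,4]:
  i=0: ✓ (witness j=1)
  i=1: ✓ (witness j=1)
  i=2: ✗ (none in [2,3])
  i=3: ✓ (witness j=4)
  i=4: ✓ (witness j=4)
Positions where it holds: {0, 1, 3, 4} → 4.

4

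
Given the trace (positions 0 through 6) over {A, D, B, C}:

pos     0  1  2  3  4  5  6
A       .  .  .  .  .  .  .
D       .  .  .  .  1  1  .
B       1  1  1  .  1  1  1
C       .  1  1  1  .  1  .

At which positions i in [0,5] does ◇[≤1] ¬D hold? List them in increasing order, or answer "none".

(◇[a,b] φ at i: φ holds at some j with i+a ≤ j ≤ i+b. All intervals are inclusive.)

0, 1, 2, 3, 5

Evaluate at each i in [0,5]:
  i=0: ✓ (witness j=0)
  i=1: ✓ (witness j=1)
  i=2: ✓ (witness j=2)
  i=3: ✓ (witness j=3)
  i=4: ✗ (none in [4,5])
  i=5: ✓ (witness j=6)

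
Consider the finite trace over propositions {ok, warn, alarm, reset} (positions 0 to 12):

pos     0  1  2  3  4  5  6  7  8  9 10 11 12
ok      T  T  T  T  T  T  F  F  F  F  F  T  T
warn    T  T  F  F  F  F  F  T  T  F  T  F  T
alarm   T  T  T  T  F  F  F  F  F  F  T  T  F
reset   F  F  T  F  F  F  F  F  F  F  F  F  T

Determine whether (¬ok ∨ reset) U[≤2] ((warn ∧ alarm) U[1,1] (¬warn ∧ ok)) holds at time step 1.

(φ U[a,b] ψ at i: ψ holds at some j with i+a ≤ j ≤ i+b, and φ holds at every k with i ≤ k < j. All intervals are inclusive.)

True

Need some j in [1,3] with ((warn ∧ alarm) U[1,1] (¬warn ∧ ok)), and (¬ok ∨ reset) at every k in [1,j-1].
  j=1: ((warn ∧ alarm) U[1,1] (¬warn ∧ ok)) holds; no prefix to check → satisfied.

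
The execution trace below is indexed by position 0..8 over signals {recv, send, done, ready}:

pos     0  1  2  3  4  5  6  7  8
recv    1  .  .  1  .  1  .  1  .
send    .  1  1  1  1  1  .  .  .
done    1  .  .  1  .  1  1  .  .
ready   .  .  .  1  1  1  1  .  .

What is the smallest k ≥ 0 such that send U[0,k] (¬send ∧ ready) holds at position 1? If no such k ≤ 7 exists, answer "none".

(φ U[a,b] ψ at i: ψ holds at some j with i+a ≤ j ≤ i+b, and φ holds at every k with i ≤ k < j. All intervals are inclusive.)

Need earliest j ≥ 1 with (¬send ∧ ready), and send at every k in [1,j-1].
  j=1: rhs fails.
  j=2: rhs fails.
  j=3: rhs fails.
  j=4: rhs fails.
  j=5: rhs fails.
  j=6: rhs holds; lhs holds on [1,5]. k = 5.

5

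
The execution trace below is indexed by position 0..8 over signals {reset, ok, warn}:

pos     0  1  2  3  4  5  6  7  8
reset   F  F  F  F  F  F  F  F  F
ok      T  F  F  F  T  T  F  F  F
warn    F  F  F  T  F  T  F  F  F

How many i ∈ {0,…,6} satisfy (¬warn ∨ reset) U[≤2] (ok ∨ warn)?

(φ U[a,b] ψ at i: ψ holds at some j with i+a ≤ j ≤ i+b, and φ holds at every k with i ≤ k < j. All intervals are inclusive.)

Evaluate at each i in [0,6]:
  i=0: ✓ (rhs at j=0)
  i=1: ✓ (rhs at j=3; lhs holds on [1,2])
  i=2: ✓ (rhs at j=3; lhs holds on [2,2])
  i=3: ✓ (rhs at j=3)
  i=4: ✓ (rhs at j=4)
  i=5: ✓ (rhs at j=5)
  i=6: ✗ (no rhs in [6,8])
Positions where it holds: {0, 1, 2, 3, 4, 5} → 6.

6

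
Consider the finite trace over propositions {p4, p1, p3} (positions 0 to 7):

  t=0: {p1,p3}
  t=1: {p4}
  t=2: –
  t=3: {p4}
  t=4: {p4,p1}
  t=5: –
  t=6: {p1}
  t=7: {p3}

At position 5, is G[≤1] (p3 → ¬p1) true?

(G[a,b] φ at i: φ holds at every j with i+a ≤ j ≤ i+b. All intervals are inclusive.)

Check (p3 → ¬p1) at every j in [5,6]:
  j=5: antecedent false → ✓
  j=6: antecedent false → ✓
All positions satisfy it → formula holds.

True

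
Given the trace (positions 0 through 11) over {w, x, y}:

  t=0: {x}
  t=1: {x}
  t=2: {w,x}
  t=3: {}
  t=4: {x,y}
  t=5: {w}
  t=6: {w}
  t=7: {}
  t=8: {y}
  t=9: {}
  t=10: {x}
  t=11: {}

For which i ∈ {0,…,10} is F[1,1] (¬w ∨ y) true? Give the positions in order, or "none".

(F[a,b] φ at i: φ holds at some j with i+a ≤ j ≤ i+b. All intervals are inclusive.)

Evaluate at each i in [0,10]:
  i=0: ✓ (witness j=1)
  i=1: ✗ (none in [2,2])
  i=2: ✓ (witness j=3)
  i=3: ✓ (witness j=4)
  i=4: ✗ (none in [5,5])
  i=5: ✗ (none in [6,6])
  i=6: ✓ (witness j=7)
  i=7: ✓ (witness j=8)
  i=8: ✓ (witness j=9)
  i=9: ✓ (witness j=10)
  i=10: ✓ (witness j=11)

0, 2, 3, 6, 7, 8, 9, 10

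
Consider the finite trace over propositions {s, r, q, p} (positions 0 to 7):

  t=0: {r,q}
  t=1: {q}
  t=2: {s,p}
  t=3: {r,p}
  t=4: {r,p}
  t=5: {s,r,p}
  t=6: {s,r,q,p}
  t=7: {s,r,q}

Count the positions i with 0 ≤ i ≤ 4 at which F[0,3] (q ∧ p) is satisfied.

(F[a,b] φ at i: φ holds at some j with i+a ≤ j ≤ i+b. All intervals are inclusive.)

Evaluate at each i in [0,4]:
  i=0: ✗ (none in [0,3])
  i=1: ✗ (none in [1,4])
  i=2: ✗ (none in [2,5])
  i=3: ✓ (witness j=6)
  i=4: ✓ (witness j=6)
Positions where it holds: {3, 4} → 2.

2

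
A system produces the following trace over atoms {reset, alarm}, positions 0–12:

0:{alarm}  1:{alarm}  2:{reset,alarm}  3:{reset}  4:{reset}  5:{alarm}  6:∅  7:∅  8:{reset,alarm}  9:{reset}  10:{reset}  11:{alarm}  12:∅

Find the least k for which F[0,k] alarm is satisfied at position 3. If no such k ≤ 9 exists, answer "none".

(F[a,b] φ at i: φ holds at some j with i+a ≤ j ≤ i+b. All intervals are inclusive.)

2

Scan j = 3,4,… for alarm:
  j=3: fails
  j=4: fails
  j=5: holds
First hit at j=5, so smallest k = 5-3 = 2.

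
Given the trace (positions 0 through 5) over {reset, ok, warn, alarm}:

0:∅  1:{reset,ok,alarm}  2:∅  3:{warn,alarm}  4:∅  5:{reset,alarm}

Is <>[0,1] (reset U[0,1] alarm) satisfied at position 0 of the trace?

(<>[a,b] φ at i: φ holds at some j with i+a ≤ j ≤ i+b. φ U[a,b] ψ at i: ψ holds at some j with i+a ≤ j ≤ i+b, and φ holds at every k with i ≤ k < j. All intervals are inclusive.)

Yes

Check (reset U[0,1] alarm) at each j in [0,1]:
  j=0: fails
  j=1: holds
Found at j=1 → formula holds.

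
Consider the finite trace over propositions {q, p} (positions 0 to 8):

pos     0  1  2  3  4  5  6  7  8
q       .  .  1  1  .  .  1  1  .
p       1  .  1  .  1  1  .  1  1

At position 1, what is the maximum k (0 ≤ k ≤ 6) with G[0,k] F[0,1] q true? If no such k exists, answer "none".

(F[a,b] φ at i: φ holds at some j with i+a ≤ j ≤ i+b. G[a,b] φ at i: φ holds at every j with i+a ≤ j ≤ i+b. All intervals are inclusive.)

F[0,1] q must hold from j=1 onward; find where it first fails.
  j=1: holds
  j=2: holds
  j=3: holds
  j=4: fails
Holds on [1,3], so largest k = 2.

2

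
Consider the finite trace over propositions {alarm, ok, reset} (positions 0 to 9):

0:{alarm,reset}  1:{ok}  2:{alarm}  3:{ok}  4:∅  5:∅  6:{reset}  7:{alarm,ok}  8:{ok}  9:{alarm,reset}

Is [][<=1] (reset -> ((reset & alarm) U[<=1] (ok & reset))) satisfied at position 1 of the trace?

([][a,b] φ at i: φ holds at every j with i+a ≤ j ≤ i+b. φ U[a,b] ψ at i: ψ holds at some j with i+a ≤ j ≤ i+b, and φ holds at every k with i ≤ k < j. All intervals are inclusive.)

Check (reset -> ((reset & alarm) U[<=1] (ok & reset))) at every j in [1,2]:
  j=1: antecedent false → ✓
  j=2: antecedent false → ✓
All positions satisfy it → formula holds.

Holds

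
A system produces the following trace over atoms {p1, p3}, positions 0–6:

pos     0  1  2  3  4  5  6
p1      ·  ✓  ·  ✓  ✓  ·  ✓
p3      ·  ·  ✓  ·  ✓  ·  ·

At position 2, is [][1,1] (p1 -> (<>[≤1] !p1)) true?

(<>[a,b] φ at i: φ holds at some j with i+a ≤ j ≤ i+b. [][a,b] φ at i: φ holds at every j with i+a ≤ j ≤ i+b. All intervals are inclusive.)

No

Check (p1 -> (<>[≤1] !p1)) at every j in [3,3]:
  j=3: antecedent true; consequent fails (none in [3,4]) → ✗
Fails at j=3 → formula fails.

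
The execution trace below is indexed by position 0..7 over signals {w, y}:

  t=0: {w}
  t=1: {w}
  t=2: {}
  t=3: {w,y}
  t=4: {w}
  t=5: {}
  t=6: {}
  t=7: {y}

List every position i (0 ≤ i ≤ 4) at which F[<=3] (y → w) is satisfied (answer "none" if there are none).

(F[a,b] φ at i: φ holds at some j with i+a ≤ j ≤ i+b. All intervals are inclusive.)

Evaluate at each i in [0,4]:
  i=0: ✓ (witness j=0)
  i=1: ✓ (witness j=1)
  i=2: ✓ (witness j=2)
  i=3: ✓ (witness j=3)
  i=4: ✓ (witness j=4)

0, 1, 2, 3, 4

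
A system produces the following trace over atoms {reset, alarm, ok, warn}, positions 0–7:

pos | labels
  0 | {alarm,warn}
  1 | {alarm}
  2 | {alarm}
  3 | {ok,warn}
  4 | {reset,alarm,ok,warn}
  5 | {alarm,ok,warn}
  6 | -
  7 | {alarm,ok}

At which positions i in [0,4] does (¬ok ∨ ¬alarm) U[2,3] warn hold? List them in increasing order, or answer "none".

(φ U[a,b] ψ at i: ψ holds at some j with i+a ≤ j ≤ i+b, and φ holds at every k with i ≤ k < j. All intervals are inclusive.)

0, 1, 2

Evaluate at each i in [0,4]:
  i=0: ✓ (rhs at j=3; lhs holds on [0,2])
  i=1: ✓ (rhs at j=3; lhs holds on [1,2])
  i=2: ✓ (rhs at j=4; lhs holds on [2,3])
  i=3: ✗ (lhs fails at k=4 before rhs at j=5)
  i=4: ✗ (no rhs in [6,7])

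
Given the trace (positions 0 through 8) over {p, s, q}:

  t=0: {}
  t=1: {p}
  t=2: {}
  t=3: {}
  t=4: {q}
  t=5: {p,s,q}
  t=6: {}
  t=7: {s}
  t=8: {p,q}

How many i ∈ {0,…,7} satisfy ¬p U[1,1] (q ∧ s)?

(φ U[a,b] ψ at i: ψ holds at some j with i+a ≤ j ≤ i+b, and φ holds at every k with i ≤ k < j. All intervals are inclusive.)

Evaluate at each i in [0,7]:
  i=0: ✗ (no rhs in [1,1])
  i=1: ✗ (no rhs in [2,2])
  i=2: ✗ (no rhs in [3,3])
  i=3: ✗ (no rhs in [4,4])
  i=4: ✓ (rhs at j=5; lhs holds on [4,4])
  i=5: ✗ (no rhs in [6,6])
  i=6: ✗ (no rhs in [7,7])
  i=7: ✗ (no rhs in [8,8])
Positions where it holds: {4} → 1.

1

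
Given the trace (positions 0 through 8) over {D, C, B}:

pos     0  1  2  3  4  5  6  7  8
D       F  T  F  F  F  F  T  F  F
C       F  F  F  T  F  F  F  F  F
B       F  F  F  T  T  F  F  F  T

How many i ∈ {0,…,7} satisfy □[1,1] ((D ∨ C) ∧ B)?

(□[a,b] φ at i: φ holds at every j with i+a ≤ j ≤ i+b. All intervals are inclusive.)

Evaluate at each i in [0,7]:
  i=0: ✗ (fails at j=1)
  i=1: ✗ (fails at j=2)
  i=2: ✓ (all of [3,3])
  i=3: ✗ (fails at j=4)
  i=4: ✗ (fails at j=5)
  i=5: ✗ (fails at j=6)
  i=6: ✗ (fails at j=7)
  i=7: ✗ (fails at j=8)
Positions where it holds: {2} → 1.

1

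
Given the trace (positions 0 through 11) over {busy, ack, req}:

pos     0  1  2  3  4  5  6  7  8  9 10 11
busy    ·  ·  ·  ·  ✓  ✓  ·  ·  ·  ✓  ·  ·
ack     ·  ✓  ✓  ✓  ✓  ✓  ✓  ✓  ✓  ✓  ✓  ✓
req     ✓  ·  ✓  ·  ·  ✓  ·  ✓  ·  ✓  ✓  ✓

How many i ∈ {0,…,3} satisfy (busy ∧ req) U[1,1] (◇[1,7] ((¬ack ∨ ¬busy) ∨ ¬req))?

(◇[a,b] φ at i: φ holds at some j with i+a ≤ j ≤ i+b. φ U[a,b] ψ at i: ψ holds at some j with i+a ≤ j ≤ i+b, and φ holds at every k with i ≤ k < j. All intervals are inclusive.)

Evaluate at each i in [0,3]:
  i=0: ✗ (lhs fails at k=0 before rhs at j=1)
  i=1: ✗ (lhs fails at k=1 before rhs at j=2)
  i=2: ✗ (lhs fails at k=2 before rhs at j=3)
  i=3: ✗ (lhs fails at k=3 before rhs at j=4)
Positions where it holds: {} → 0.

0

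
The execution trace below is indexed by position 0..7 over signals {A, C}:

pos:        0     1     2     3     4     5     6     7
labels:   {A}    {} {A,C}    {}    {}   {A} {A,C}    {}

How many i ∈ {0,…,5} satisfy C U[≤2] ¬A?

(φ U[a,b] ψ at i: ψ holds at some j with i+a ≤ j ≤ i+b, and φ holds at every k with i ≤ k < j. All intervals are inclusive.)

4

Evaluate at each i in [0,5]:
  i=0: ✗ (lhs fails at k=0 before rhs at j=1)
  i=1: ✓ (rhs at j=1)
  i=2: ✓ (rhs at j=3; lhs holds on [2,2])
  i=3: ✓ (rhs at j=3)
  i=4: ✓ (rhs at j=4)
  i=5: ✗ (lhs fails at k=5 before rhs at j=7)
Positions where it holds: {1, 2, 3, 4} → 4.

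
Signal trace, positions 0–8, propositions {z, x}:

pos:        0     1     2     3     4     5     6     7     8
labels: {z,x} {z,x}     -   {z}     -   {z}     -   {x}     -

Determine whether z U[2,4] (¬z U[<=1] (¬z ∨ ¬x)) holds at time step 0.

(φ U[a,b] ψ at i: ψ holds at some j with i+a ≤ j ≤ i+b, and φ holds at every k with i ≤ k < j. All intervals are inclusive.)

Need some j in [2,4] with (¬z U[<=1] (¬z ∨ ¬x)), and z at every k in [0,j-1].
  j=2: (¬z U[<=1] (¬z ∨ ¬x)) holds; z holds at every k in [0,1] → satisfied.

Yes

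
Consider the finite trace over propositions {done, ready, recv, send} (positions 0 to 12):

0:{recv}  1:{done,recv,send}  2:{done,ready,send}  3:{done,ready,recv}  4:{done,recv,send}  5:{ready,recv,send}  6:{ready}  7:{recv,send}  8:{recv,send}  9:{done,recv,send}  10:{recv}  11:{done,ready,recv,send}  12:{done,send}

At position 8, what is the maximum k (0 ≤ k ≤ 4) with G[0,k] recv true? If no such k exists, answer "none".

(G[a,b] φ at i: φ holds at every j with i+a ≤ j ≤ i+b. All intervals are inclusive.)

recv must hold from j=8 onward; find where it first fails.
  j=8: holds
  j=9: holds
  j=10: holds
  j=11: holds
  j=12: fails
Holds on [8,11], so largest k = 3.

3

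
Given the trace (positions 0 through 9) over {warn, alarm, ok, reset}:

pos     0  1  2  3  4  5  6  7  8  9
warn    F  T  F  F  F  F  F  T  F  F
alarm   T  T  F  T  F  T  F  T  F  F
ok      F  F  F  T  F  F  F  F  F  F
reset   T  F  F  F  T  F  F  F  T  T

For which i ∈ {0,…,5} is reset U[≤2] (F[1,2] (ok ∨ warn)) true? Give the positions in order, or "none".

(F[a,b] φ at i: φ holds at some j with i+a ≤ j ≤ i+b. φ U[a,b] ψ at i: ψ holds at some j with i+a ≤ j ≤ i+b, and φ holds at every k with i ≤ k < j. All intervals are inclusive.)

0, 1, 2, 4, 5

Evaluate at each i in [0,5]:
  i=0: ✓ (rhs at j=0)
  i=1: ✓ (rhs at j=1)
  i=2: ✓ (rhs at j=2)
  i=3: ✗ (lhs fails at k=3 before rhs at j=5)
  i=4: ✓ (rhs at j=5; lhs holds on [4,4])
  i=5: ✓ (rhs at j=5)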